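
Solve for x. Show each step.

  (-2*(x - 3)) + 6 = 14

Step 1. [(-2*(x - 3)) + 6 = 14] common factor -2 (LHS and 14) — divide through. So factor: (x - 3) - 3 = -7.
Step 2. [(x - 3) - 3 = -7] the outer -3 inverts by adding 3, so sub: x - 3 = -4.
Step 3. [x - 3 = -4] peel the -3: add 3 from each side ⇒ sub: x = -1.

Answer: x ∈ {-1}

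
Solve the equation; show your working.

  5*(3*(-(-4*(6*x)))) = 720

Step 1. [5*(3*(-(-4*(6*x)))) = 720] 5 out front; divide by 5, so div: 3*(-(-4*(6*x))) = 144.
Step 2. [3*(-(-4*(6*x))) = 144] 3·(inner) — divide through by 3. So div: -(-4*(6*x)) = 48.
Step 3. [-(-4*(6*x)) = 48] flip signs both sides ⇒ neg: -4*(6*x) = -48.
Step 4. [-4*(6*x) = -48] leading coefficient -4: divide by -4. So div: 6*x = 12.
Step 5. [6*x = 12] leading coefficient 6: divide by 6, so div: x = 2.

Answer: x ∈ {2}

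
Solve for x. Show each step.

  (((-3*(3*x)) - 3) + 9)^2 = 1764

Step 1. [(((-3*(3*x)) - 3) + 9)^2 = 1764] √ both sides: 1764 ≥ 0 gives two branches ⇒ sqrt: ((-3*(3*x)) - 3) + 9 = 42 or -42.
Step 2. [((-3*(3*x)) - 3) + 9 = 42 or -42] +9 is outermost — subtract 9 both sides. So sub: (-3*(3*x)) - 3 = 33 or -51.
Step 3. [(-3*(3*x)) - 3 = 33 or -51] common factor -3 (LHS and 33 or -51) — divide through. So factor: (3*x) + 1 = -11 or 17.
Step 4. [(3*x) + 1 = -11 or 17] subtract 1: x sits inside (… + 1), so sub: 3*x = -12 or 16.
Step 5. [3*x = -12 or 16] 3·(inner) — divide through by 3 ⇒ div: x = -4 or 16/3.

Answer: x ∈ {-4, 16/3}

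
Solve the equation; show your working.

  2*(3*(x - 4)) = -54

Step 1. [2*(3*(x - 4)) = -54] LHS = 2·(…); ÷2 both sides. So div: 3*(x - 4) = -27.
Step 2. [3*(x - 4) = -27] divide by the outer 3 ⇒ div: x - 4 = -9.
Step 3. [x - 4 = -9] the outer -4 inverts by adding 4 ⇒ sub: x = -5.

Answer: x ∈ {-5}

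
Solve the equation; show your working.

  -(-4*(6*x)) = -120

Step 1. [-(-4*(6*x)) = -120] LHS negated; negate both sides ⇒ neg: -4*(6*x) = 120.
Step 2. [-4*(6*x) = 120] divide by the outer -4. So div: 6*x = -30.
Step 3. [6*x = -30] 6·(inner) — divide through by 6, so div: x = -5.

Answer: x ∈ {-5}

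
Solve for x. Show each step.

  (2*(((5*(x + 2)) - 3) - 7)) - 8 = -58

Step 1. [(2*(((5*(x + 2)) - 3) - 7)) - 8 = -58] common factor 2 (LHS and -58) — divide through ⇒ factor: (((5*(x + 2)) - 3) - 7) - 4 = -29.
Step 2. [(((5*(x + 2)) - 3) - 7) - 4 = -29] the outer -4 inverts by adding 4, so sub: ((5*(x + 2)) - 3) - 7 = -25.
Step 3. [((5*(x + 2)) - 3) - 7 = -25] 7 comes off first (add 7). So sub: (5*(x + 2)) - 3 = -18.
Step 4. [(5*(x + 2)) - 3 = -18] 3 comes off first (add 3) ⇒ sub: 5*(x + 2) = -15.
Step 5. [5*(x + 2) = -15] leading coefficient 5: divide by 5, so div: x + 2 = -3.
Step 6. [x + 2 = -3] 2 comes off first (subtract 2), so sub: x = -5.

Answer: x ∈ {-5}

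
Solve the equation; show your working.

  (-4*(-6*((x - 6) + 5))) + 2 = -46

Step 1. [(-4*(-6*((x - 6) + 5))) + 2 = -46] the outer +2 inverts by subtracting 2. So sub: -4*(-6*((x - 6) + 5)) = -48.
Step 2. [-4*(-6*((x - 6) + 5)) = -48] -4 out front; divide by -4 ⇒ div: -6*((x - 6) + 5) = 12.
Step 3. [-6*((x - 6) + 5) = 12] divide by the outer -6, so div: (x - 6) + 5 = -2.
Step 4. [(x - 6) + 5 = -2] subtract 5: x sits inside (… + 5), so sub: x - 6 = -7.
Step 5. [x - 6 = -7] peel the -6: add 6 from each side. So sub: x = -1.

Answer: x ∈ {-1}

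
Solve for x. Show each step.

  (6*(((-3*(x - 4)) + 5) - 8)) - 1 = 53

Step 1. [(6*(((-3*(x - 4)) + 5) - 8)) - 1 = 53] 1 comes off first (add 1) ⇒ sub: 6*(((-3*(x - 4)) + 5) - 8) = 54.
Step 2. [6*(((-3*(x - 4)) + 5) - 8) = 54] divide by the outer 6, so div: ((-3*(x - 4)) + 5) - 8 = 9.
Step 3. [((-3*(x - 4)) + 5) - 8 = 9] the outer -8 inverts by adding 8. So sub: (-3*(x - 4)) + 5 = 17.
Step 4. [(-3*(x - 4)) + 5 = 17] +5 is outermost — subtract 5 both sides, so sub: -3*(x - 4) = 12.
Step 5. [-3*(x - 4) = 12] LHS = -3·(…); ÷-3 both sides. So div: x - 4 = -4.
Step 6. [x - 4 = -4] -4 is outermost — add 4 both sides, so sub: x = 0.

Answer: x ∈ {0}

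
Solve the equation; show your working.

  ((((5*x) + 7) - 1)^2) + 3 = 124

Step 1. [((((5*x) + 7) - 1)^2) + 3 = 124] peel the +3: subtract 3 from each side, so sub: (((5*x) + 7) - 1)^2 = 121.
Step 2. [(((5*x) + 7) - 1)^2 = 121] √ both sides: 121 ≥ 0 gives two branches. So sqrt: ((5*x) + 7) - 1 = 11 or -11.
Step 3. [((5*x) + 7) - 1 = 11 or -11] peel the -1: add 1 from each side, so sub: (5*x) + 7 = 12 or -10.
Step 4. [(5*x) + 7 = 12 or -10] the outer +7 inverts by subtracting 7 ⇒ sub: 5*x = 5 or -17.
Step 5. [5*x = 5 or -17] divide by the outer 5. So div: x = 1 or -17/5.

Answer: x ∈ {-17/5, 1}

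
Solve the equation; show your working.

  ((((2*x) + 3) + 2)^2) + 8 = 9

Step 1. [((((2*x) + 3) + 2)^2) + 8 = 9] peel the +8: subtract 8 from each side ⇒ sub: (((2*x) + 3) + 2)^2 = 1.
Step 2. [(((2*x) + 3) + 2)^2 = 1] 1 ≥ 0, LHS is (·)² — take ±√, so sqrt: ((2*x) + 3) + 2 = 1 or -1.
Step 3. [((2*x) + 3) + 2 = 1 or -1] the outer +2 inverts by subtracting 2 ⇒ sub: (2*x) + 3 = -1 or -3.
Step 4. [(2*x) + 3 = -1 or -3] peel the +3: subtract 3 from each side, so sub: 2*x = -4 or -6.
Step 5. [2*x = -4 or -6] 2·(inner) — divide through by 2 ⇒ div: x = -2 or -3.

Answer: x ∈ {-3, -2}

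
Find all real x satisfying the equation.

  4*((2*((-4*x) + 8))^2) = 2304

Step 1. [4*((2*((-4*x) + 8))^2) = 2304] leading coefficient 4: divide by 4 ⇒ div: (2*((-4*x) + 8))^2 = 576.
Step 2. [(2*((-4*x) + 8))^2 = 576] √ both sides: 576 ≥ 0 gives two branches ⇒ sqrt: 2*((-4*x) + 8) = 24 or -24.
Step 3. [2*((-4*x) + 8) = 24 or -24] 2·(inner) — divide through by 2 ⇒ div: (-4*x) + 8 = 12 or -12.
Step 4. [(-4*x) + 8 = 12 or -12] +8 is outermost — subtract 8 both sides, so sub: -4*x = 4 or -20.
Step 5. [-4*x = 4 or -20] divide by the outer -4 ⇒ div: x = -1 or 5.

Answer: x ∈ {-1, 5}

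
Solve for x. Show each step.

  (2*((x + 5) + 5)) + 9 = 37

Step 1. [(2*((x + 5) + 5)) + 9 = 37] +9 is outermost — subtract 9 both sides, so sub: 2*((x + 5) + 5) = 28.
Step 2. [2*((x + 5) + 5) = 28] leading coefficient 2: divide by 2. So div: (x + 5) + 5 = 14.
Step 3. [(x + 5) + 5 = 14] the outer +5 inverts by subtracting 5. So sub: x + 5 = 9.
Step 4. [x + 5 = 9] peel the +5: subtract 5 from each side. So sub: x = 4.

Answer: x ∈ {4}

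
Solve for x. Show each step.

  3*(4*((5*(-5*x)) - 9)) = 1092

Step 1. [3*(4*((5*(-5*x)) - 9)) = 1092] divide by the outer 3, so div: 4*((5*(-5*x)) - 9) = 364.
Step 2. [4*((5*(-5*x)) - 9) = 364] LHS = 4·(…); ÷4 both sides. So div: (5*(-5*x)) - 9 = 91.
Step 3. [(5*(-5*x)) - 9 = 91] add 9: x sits inside (… - 9) ⇒ sub: 5*(-5*x) = 100.
Step 4. [5*(-5*x) = 100] 5 out front; divide by 5. So div: -5*x = 20.
Step 5. [-5*x = 20] divide by the outer -5. So div: x = -4.

Answer: x ∈ {-4}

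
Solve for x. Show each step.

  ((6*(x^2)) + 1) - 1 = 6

Step 1. [((6*(x^2)) + 1) - 1 = 6] 1 comes off first (add 1). So sub: (6*(x^2)) + 1 = 7.
Step 2. [(6*(x^2)) + 1 = 7] the outer +1 inverts by subtracting 1, so sub: 6*(x^2) = 6.
Step 3. [6*(x^2) = 6] divide by the outer 6 ⇒ div: x^2 = 1.
Step 4. [x^2 = 1] √ both sides: 1 ≥ 0 gives two branches, so sqrt: x = 1 or -1.

Answer: x ∈ {-1, 1}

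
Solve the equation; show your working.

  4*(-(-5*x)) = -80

Step 1. [4*(-(-5*x)) = -80] 4 out front; divide by 4. So div: -(-5*x) = -20.
Step 2. [-(-5*x) = -20] LHS negated; negate both sides, so neg: -5*x = 20.
Step 3. [-5*x = 20] divide by the outer -5 ⇒ div: x = -4.

Answer: x ∈ {-4}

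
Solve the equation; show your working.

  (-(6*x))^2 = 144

Step 1. [(-(6*x))^2 = 144] LHS squared, RHS 144 ≥ 0: apply √ (±) ⇒ sqrt: -(6*x) = 12 or -12.
Step 2. [-(6*x) = 12 or -12] leading − — multiply by −1 ⇒ neg: 6*x = -12 or 12.
Step 3. [6*x = -12 or 12] 6·(inner) — divide through by 6, so div: x = -2 or 2.

Answer: x ∈ {-2, 2}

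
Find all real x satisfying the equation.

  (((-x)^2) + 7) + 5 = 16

Step 1. [(((-x)^2) + 7) + 5 = 16] 5 comes off first (subtract 5), so sub: ((-x)^2) + 7 = 11.
Step 2. [((-x)^2) + 7 = 11] the outer +7 inverts by subtracting 7 ⇒ sub: (-x)^2 = 4.
Step 3. [(-x)^2 = 4] √ both sides: 4 ≥ 0 gives two branches, so sqrt: -x = 2 or -2.
Step 4. [-x = 2 or -2] LHS negated; negate both sides, so neg: x = -2 or 2.

Answer: x ∈ {-2, 2}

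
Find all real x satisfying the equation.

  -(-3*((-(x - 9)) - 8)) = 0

Step 1. [-(-3*((-(x - 9)) - 8)) = 0] flip signs both sides, so neg: -3*((-(x - 9)) - 8) = 0.
Step 2. [-3*((-(x - 9)) - 8) = 0] leading coefficient -3: divide by -3 ⇒ div: (-(x - 9)) - 8 = 0.
Step 3. [(-(x - 9)) - 8 = 0] add 8: x sits inside (… - 8). So sub: -(x - 9) = 8.
Step 4. [-(x - 9) = 8] leading − — multiply by −1 ⇒ neg: x - 9 = -8.
Step 5. [x - 9 = -8] the outer -9 inverts by adding 9, so sub: x = 1.

Answer: x ∈ {1}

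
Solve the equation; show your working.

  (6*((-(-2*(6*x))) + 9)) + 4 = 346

Step 1. [(6*((-(-2*(6*x))) + 9)) + 4 = 346] 4 comes off first (subtract 4) ⇒ sub: 6*((-(-2*(6*x))) + 9) = 342.
Step 2. [6*((-(-2*(6*x))) + 9) = 342] 6·(inner) — divide through by 6, so div: (-(-2*(6*x))) + 9 = 57.
Step 3. [(-(-2*(6*x))) + 9 = 57] 9 comes off first (subtract 9) ⇒ sub: -(-2*(6*x)) = 48.
Step 4. [-(-2*(6*x)) = 48] LHS negated; negate both sides ⇒ neg: -2*(6*x) = -48.
Step 5. [-2*(6*x) = -48] leading coefficient -2: divide by -2 ⇒ div: 6*x = 24.
Step 6. [6*x = 24] 6 out front; divide by 6, so div: x = 4.

Answer: x ∈ {4}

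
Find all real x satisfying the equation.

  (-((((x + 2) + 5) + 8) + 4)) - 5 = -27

Step 1. [(-((((x + 2) + 5) + 8) + 4)) - 5 = -27] the outer -5 inverts by adding 5 ⇒ sub: -((((x + 2) + 5) + 8) + 4) = -22.
Step 2. [-((((x + 2) + 5) + 8) + 4) = -22] LHS negated; negate both sides. So neg: (((x + 2) + 5) + 8) + 4 = 22.
Step 3. [(((x + 2) + 5) + 8) + 4 = 22] the outer +4 inverts by subtracting 4, so sub: ((x + 2) + 5) + 8 = 18.
Step 4. [((x + 2) + 5) + 8 = 18] +8 is outermost — subtract 8 both sides. So sub: (x + 2) + 5 = 10.
Step 5. [(x + 2) + 5 = 10] 5 comes off first (subtract 5) ⇒ sub: x + 2 = 5.
Step 6. [x + 2 = 5] the outer +2 inverts by subtracting 2. So sub: x = 3.

Answer: x ∈ {3}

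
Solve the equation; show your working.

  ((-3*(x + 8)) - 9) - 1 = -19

Step 1. [((-3*(x + 8)) - 9) - 1 = -19] add 1: x sits inside (… - 1), so sub: (-3*(x + 8)) - 9 = -18.
Step 2. [(-3*(x + 8)) - 9 = -18] peel the -9: add 9 from each side. So sub: -3*(x + 8) = -9.
Step 3. [-3*(x + 8) = -9] -3 out front; divide by -3 ⇒ div: x + 8 = 3.
Step 4. [x + 8 = 3] peel the +8: subtract 8 from each side, so sub: x = -5.

Answer: x ∈ {-5}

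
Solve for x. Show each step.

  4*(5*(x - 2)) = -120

Step 1. [4*(5*(x - 2)) = -120] divide by the outer 4, so div: 5*(x - 2) = -30.
Step 2. [5*(x - 2) = -30] leading coefficient 5: divide by 5. So div: x - 2 = -6.
Step 3. [x - 2 = -6] add 2: x sits inside (… - 2). So sub: x = -4.

Answer: x ∈ {-4}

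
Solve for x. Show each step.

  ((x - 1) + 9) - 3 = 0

Step 1. [((x - 1) + 9) - 3 = 0] -3 is outermost — add 3 both sides, so sub: (x - 1) + 9 = 3.
Step 2. [(x - 1) + 9 = 3] +9 is outermost — subtract 9 both sides, so sub: x - 1 = -6.
Step 3. [x - 1 = -6] the outer -1 inverts by adding 1. So sub: x = -5.

Answer: x ∈ {-5}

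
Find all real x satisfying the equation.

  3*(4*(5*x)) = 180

Step 1. [3*(4*(5*x)) = 180] 3 out front; divide by 3 ⇒ div: 4*(5*x) = 60.
Step 2. [4*(5*x) = 60] 4 out front; divide by 4 ⇒ div: 5*x = 15.
Step 3. [5*x = 15] 5 out front; divide by 5. So div: x = 3.

Answer: x ∈ {3}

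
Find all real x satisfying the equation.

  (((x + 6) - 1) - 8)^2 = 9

Step 1. [(((x + 6) - 1) - 8)^2 = 9] LHS squared, RHS 9 ≥ 0: apply √ (±), so sqrt: ((x + 6) - 1) - 8 = 3 or -3.
Step 2. [((x + 6) - 1) - 8 = 3 or -3] the outer -8 inverts by adding 8. So sub: (x + 6) - 1 = 11 or 5.
Step 3. [(x + 6) - 1 = 11 or 5] 1 comes off first (add 1). So sub: x + 6 = 12 or 6.
Step 4. [x + 6 = 12 or 6] subtract 6: x sits inside (… + 6), so sub: x = 6 or 0.

Answer: x ∈ {0, 6}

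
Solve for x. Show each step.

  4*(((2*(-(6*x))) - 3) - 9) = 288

Step 1. [4*(((2*(-(6*x))) - 3) - 9) = 288] leading coefficient 4: divide by 4 ⇒ div: ((2*(-(6*x))) - 3) - 9 = 72.
Step 2. [((2*(-(6*x))) - 3) - 9 = 72] -9 is outermost — add 9 both sides. So sub: (2*(-(6*x))) - 3 = 81.
Step 3. [(2*(-(6*x))) - 3 = 81] -3 is outermost — add 3 both sides ⇒ sub: 2*(-(6*x)) = 84.
Step 4. [2*(-(6*x)) = 84] leading coefficient 2: divide by 2 ⇒ div: -(6*x) = 42.
Step 5. [-(6*x) = 42] LHS negated; negate both sides, so neg: 6*x = -42.
Step 6. [6*x = -42] leading coefficient 6: divide by 6, so div: x = -7.

Answer: x ∈ {-7}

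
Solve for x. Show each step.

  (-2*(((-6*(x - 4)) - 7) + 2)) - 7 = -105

Step 1. [(-2*(((-6*(x - 4)) - 7) + 2)) - 7 = -105] 7 comes off first (add 7), so sub: -2*(((-6*(x - 4)) - 7) + 2) = -98.
Step 2. [-2*(((-6*(x - 4)) - 7) + 2) = -98] -2 out front; divide by -2 ⇒ div: ((-6*(x - 4)) - 7) + 2 = 49.
Step 3. [((-6*(x - 4)) - 7) + 2 = 49] peel the +2: subtract 2 from each side ⇒ sub: (-6*(x - 4)) - 7 = 47.
Step 4. [(-6*(x - 4)) - 7 = 47] add 7: x sits inside (… - 7), so sub: -6*(x - 4) = 54.
Step 5. [-6*(x - 4) = 54] LHS = -6·(…); ÷-6 both sides, so div: x - 4 = -9.
Step 6. [x - 4 = -9] the outer -4 inverts by adding 4 ⇒ sub: x = -5.

Answer: x ∈ {-5}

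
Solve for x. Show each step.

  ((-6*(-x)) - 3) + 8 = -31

Step 1. [((-6*(-x)) - 3) + 8 = -31] peel the +8: subtract 8 from each side. So sub: (-6*(-x)) - 3 = -39.
Step 2. [(-6*(-x)) - 3 = -39] add 3: x sits inside (… - 3). So sub: -6*(-x) = -36.
Step 3. [-6*(-x) = -36] -6 out front; divide by -6. So div: -x = 6.
Step 4. [-x = 6] LHS negated; negate both sides, so neg: x = -6.

Answer: x ∈ {-6}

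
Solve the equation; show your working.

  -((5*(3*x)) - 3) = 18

Step 1. [-((5*(3*x)) - 3) = 18] flip signs both sides, so neg: (5*(3*x)) - 3 = -18.
Step 2. [(5*(3*x)) - 3 = -18] -3 is outermost — add 3 both sides ⇒ sub: 5*(3*x) = -15.
Step 3. [5*(3*x) = -15] leading coefficient 5: divide by 5, so div: 3*x = -3.
Step 4. [3*x = -3] 3·(inner) — divide through by 3 ⇒ div: x = -1.

Answer: x ∈ {-1}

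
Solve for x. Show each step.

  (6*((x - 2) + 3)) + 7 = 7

Step 1. [(6*((x - 2) + 3)) + 7 = 7] subtract 7: x sits inside (… + 7). So sub: 6*((x - 2) + 3) = 0.
Step 2. [6*((x - 2) + 3) = 0] 6 out front; divide by 6. So div: (x - 2) + 3 = 0.
Step 3. [(x - 2) + 3 = 0] +3 is outermost — subtract 3 both sides, so sub: x - 2 = -3.
Step 4. [x - 2 = -3] the outer -2 inverts by adding 2. So sub: x = -1.

Answer: x ∈ {-1}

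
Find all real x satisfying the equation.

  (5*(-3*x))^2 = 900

Step 1. [(5*(-3*x))^2 = 900] 900 ≥ 0, LHS is (·)² — take ±√. So sqrt: 5*(-3*x) = 30 or -30.
Step 2. [5*(-3*x) = 30 or -30] 5·(inner) — divide through by 5 ⇒ div: -3*x = 6 or -6.
Step 3. [-3*x = 6 or -6] -3·(inner) — divide through by -3 ⇒ div: x = -2 or 2.

Answer: x ∈ {-2, 2}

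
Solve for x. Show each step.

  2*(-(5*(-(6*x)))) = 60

Step 1. [2*(-(5*(-(6*x)))) = 60] LHS = 2·(…); ÷2 both sides, so div: -(5*(-(6*x))) = 30.
Step 2. [-(5*(-(6*x))) = 30] LHS negated; negate both sides, so neg: 5*(-(6*x)) = -30.
Step 3. [5*(-(6*x)) = -30] divide by the outer 5 ⇒ div: -(6*x) = -6.
Step 4. [-(6*x) = -6] flip signs both sides, so neg: 6*x = 6.
Step 5. [6*x = 6] leading coefficient 6: divide by 6 ⇒ div: x = 1.

Answer: x ∈ {1}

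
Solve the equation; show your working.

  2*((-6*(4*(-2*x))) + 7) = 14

Step 1. [2*((-6*(4*(-2*x))) + 7) = 14] 2·(inner) — divide through by 2 ⇒ div: (-6*(4*(-2*x))) + 7 = 7.
Step 2. [(-6*(4*(-2*x))) + 7 = 7] +7 is outermost — subtract 7 both sides. So sub: -6*(4*(-2*x)) = 0.
Step 3. [-6*(4*(-2*x)) = 0] -6 out front; divide by -6. So div: 4*(-2*x) = 0.
Step 4. [4*(-2*x) = 0] leading coefficient 4: divide by 4. So div: -2*x = 0.
Step 5. [-2*x = 0] -2 out front; divide by -2. So div: x = 0.

Answer: x ∈ {0}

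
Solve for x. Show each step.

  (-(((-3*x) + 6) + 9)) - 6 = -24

Step 1. [(-(((-3*x) + 6) + 9)) - 6 = -24] peel the -6: add 6 from each side ⇒ sub: -(((-3*x) + 6) + 9) = -18.
Step 2. [-(((-3*x) + 6) + 9) = -18] flip signs both sides. So neg: ((-3*x) + 6) + 9 = 18.
Step 3. [((-3*x) + 6) + 9 = 18] the outer +9 inverts by subtracting 9. So sub: (-3*x) + 6 = 9.
Step 4. [(-3*x) + 6 = 9] -3 | LHS and -3 | 9: pull -3 out ⇒ factor: x - 2 = -3.
Step 5. [x - 2 = -3] the outer -2 inverts by adding 2, so sub: x = -1.

Answer: x ∈ {-1}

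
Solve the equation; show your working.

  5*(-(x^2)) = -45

Step 1. [5*(-(x^2)) = -45] LHS = 5·(…); ÷5 both sides ⇒ div: -(x^2) = -9.
Step 2. [-(x^2) = -9] flip signs both sides, so neg: x^2 = 9.
Step 3. [x^2 = 9] LHS squared, RHS 9 ≥ 0: apply √ (±), so sqrt: x = 3 or -3.

Answer: x ∈ {-3, 3}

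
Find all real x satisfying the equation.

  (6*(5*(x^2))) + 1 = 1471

Step 1. [(6*(5*(x^2))) + 1 = 1471] +1 is outermost — subtract 1 both sides ⇒ sub: 6*(5*(x^2)) = 1470.
Step 2. [6*(5*(x^2)) = 1470] 6 out front; divide by 6 ⇒ div: 5*(x^2) = 245.
Step 3. [5*(x^2) = 245] LHS = 5·(…); ÷5 both sides ⇒ div: x^2 = 49.
Step 4. [x^2 = 49] LHS squared, RHS 49 ≥ 0: apply √ (±) ⇒ sqrt: x = 7 or -7.

Answer: x ∈ {-7, 7}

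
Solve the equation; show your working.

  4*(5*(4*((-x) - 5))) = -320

Step 1. [4*(5*(4*((-x) - 5))) = -320] 4 out front; divide by 4 ⇒ div: 5*(4*((-x) - 5)) = -80.
Step 2. [5*(4*((-x) - 5)) = -80] LHS = 5·(…); ÷5 both sides ⇒ div: 4*((-x) - 5) = -16.
Step 3. [4*((-x) - 5) = -16] leading coefficient 4: divide by 4, so div: (-x) - 5 = -4.
Step 4. [(-x) - 5 = -4] -5 is outermost — add 5 both sides, so sub: -x = 1.
Step 5. [-x = 1] flip signs both sides. So neg: x = -1.

Answer: x ∈ {-1}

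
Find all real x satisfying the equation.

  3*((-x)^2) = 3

Step 1. [3*((-x)^2) = 3] leading coefficient 3: divide by 3 ⇒ div: (-x)^2 = 1.
Step 2. [(-x)^2 = 1] LHS squared, RHS 1 ≥ 0: apply √ (±) ⇒ sqrt: -x = 1 or -1.
Step 3. [-x = 1 or -1] flip signs both sides, so neg: x = -1 or 1.

Answer: x ∈ {-1, 1}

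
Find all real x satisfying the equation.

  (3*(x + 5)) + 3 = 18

Step 1. [(3*(x + 5)) + 3 = 18] peel the +3: subtract 3 from each side, so sub: 3*(x + 5) = 15.
Step 2. [3*(x + 5) = 15] leading coefficient 3: divide by 3 ⇒ div: x + 5 = 5.
Step 3. [x + 5 = 5] 5 comes off first (subtract 5). So sub: x = 0.

Answer: x ∈ {0}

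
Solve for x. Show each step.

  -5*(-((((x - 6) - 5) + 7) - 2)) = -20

Step 1. [-5*(-((((x - 6) - 5) + 7) - 2)) = -20] -5 out front; divide by -5 ⇒ div: -((((x - 6) - 5) + 7) - 2) = 4.
Step 2. [-((((x - 6) - 5) + 7) - 2) = 4] LHS negated; negate both sides. So neg: (((x - 6) - 5) + 7) - 2 = -4.
Step 3. [(((x - 6) - 5) + 7) - 2 = -4] -2 is outermost — add 2 both sides, so sub: ((x - 6) - 5) + 7 = -2.
Step 4. [((x - 6) - 5) + 7 = -2] +7 is outermost — subtract 7 both sides ⇒ sub: (x - 6) - 5 = -9.
Step 5. [(x - 6) - 5 = -9] peel the -5: add 5 from each side. So sub: x - 6 = -4.
Step 6. [x - 6 = -4] add 6: x sits inside (… - 6), so sub: x = 2.

Answer: x ∈ {2}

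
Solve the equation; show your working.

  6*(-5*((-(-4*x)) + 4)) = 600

Step 1. [6*(-5*((-(-4*x)) + 4)) = 600] 6 out front; divide by 6 ⇒ div: -5*((-(-4*x)) + 4) = 100.
Step 2. [-5*((-(-4*x)) + 4) = 100] -5 out front; divide by -5, so div: (-(-4*x)) + 4 = -20.
Step 3. [(-(-4*x)) + 4 = -20] +4 is outermost — subtract 4 both sides. So sub: -(-4*x) = -24.
Step 4. [-(-4*x) = -24] leading − — multiply by −1, so neg: -4*x = 24.
Step 5. [-4*x = 24] -4 out front; divide by -4. So div: x = -6.

Answer: x ∈ {-6}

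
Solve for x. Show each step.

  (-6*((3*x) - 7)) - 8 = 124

Step 1. [(-6*((3*x) - 7)) - 8 = 124] add 8: x sits inside (… - 8). So sub: -6*((3*x) - 7) = 132.
Step 2. [-6*((3*x) - 7) = 132] LHS = -6·(…); ÷-6 both sides ⇒ div: (3*x) - 7 = -22.
Step 3. [(3*x) - 7 = -22] peel the -7: add 7 from each side ⇒ sub: 3*x = -15.
Step 4. [3*x = -15] divide by the outer 3 ⇒ div: x = -5.

Answer: x ∈ {-5}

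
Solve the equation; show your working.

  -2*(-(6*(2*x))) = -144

Step 1. [-2*(-(6*(2*x))) = -144] -2 out front; divide by -2, so div: -(6*(2*x)) = 72.
Step 2. [-(6*(2*x)) = 72] leading − — multiply by −1 ⇒ neg: 6*(2*x) = -72.
Step 3. [6*(2*x) = -72] 6 out front; divide by 6 ⇒ div: 2*x = -12.
Step 4. [2*x = -12] leading coefficient 2: divide by 2, so div: x = -6.

Answer: x ∈ {-6}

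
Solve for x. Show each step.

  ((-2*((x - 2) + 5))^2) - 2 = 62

Step 1. [((-2*((x - 2) + 5))^2) - 2 = 62] peel the -2: add 2 from each side, so sub: (-2*((x - 2) + 5))^2 = 64.
Step 2. [(-2*((x - 2) + 5))^2 = 64] LHS squared, RHS 64 ≥ 0: apply √ (±) ⇒ sqrt: -2*((x - 2) + 5) = 8 or -8.
Step 3. [-2*((x - 2) + 5) = 8 or -8] divide by the outer -2, so div: (x - 2) + 5 = -4 or 4.
Step 4. [(x - 2) + 5 = -4 or 4] subtract 5: x sits inside (… + 5). So sub: x - 2 = -9 or -1.
Step 5. [x - 2 = -9 or -1] add 2: x sits inside (… - 2), so sub: x = -7 or 1.

Answer: x ∈ {-7, 1}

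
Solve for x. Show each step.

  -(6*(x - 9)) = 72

Step 1. [-(6*(x - 9)) = 72] LHS negated; negate both sides. So neg: 6*(x - 9) = -72.
Step 2. [6*(x - 9) = -72] 6 out front; divide by 6 ⇒ div: x - 9 = -12.
Step 3. [x - 9 = -12] peel the -9: add 9 from each side ⇒ sub: x = -3.

Answer: x ∈ {-3}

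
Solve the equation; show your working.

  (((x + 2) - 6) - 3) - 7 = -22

Step 1. [(((x + 2) - 6) - 3) - 7 = -22] 7 comes off first (add 7), so sub: ((x + 2) - 6) - 3 = -15.
Step 2. [((x + 2) - 6) - 3 = -15] 3 comes off first (add 3). So sub: (x + 2) - 6 = -12.
Step 3. [(x + 2) - 6 = -12] the outer -6 inverts by adding 6, so sub: x + 2 = -6.
Step 4. [x + 2 = -6] +2 is outermost — subtract 2 both sides ⇒ sub: x = -8.

Answer: x ∈ {-8}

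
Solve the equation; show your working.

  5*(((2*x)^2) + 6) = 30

Step 1. [5*(((2*x)^2) + 6) = 30] 5 out front; divide by 5. So div: ((2*x)^2) + 6 = 6.
Step 2. [((2*x)^2) + 6 = 6] the outer +6 inverts by subtracting 6 ⇒ sub: (2*x)^2 = 0.
Step 3. [(2*x)^2 = 0] 0 ≥ 0, LHS is (·)² — take ±√ ⇒ sqrt: 2*x = 0.
Step 4. [2*x = 0] LHS = 2·(…); ÷2 both sides. So div: x = 0.

Answer: x ∈ {0}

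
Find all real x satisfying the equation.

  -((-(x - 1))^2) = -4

Step 1. [-((-(x - 1))^2) = -4] flip signs both sides. So neg: (-(x - 1))^2 = 4.
Step 2. [(-(x - 1))^2 = 4] LHS squared, RHS 4 ≥ 0: apply √ (±). So sqrt: -(x - 1) = 2 or -2.
Step 3. [-(x - 1) = 2 or -2] LHS negated; negate both sides, so neg: x - 1 = -2 or 2.
Step 4. [x - 1 = -2 or 2] add 1: x sits inside (… - 1). So sub: x = -1 or 3.

Answer: x ∈ {-1, 3}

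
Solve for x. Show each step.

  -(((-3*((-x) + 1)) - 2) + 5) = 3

Step 1. [-(((-3*((-x) + 1)) - 2) + 5) = 3] leading − — multiply by −1 ⇒ neg: ((-3*((-x) + 1)) - 2) + 5 = -3.
Step 2. [((-3*((-x) + 1)) - 2) + 5 = -3] +5 is outermost — subtract 5 both sides ⇒ sub: (-3*((-x) + 1)) - 2 = -8.
Step 3. [(-3*((-x) + 1)) - 2 = -8] peel the -2: add 2 from each side. So sub: -3*((-x) + 1) = -6.
Step 4. [-3*((-x) + 1) = -6] leading coefficient -3: divide by -3. So div: (-x) + 1 = 2.
Step 5. [(-x) + 1 = 2] the outer +1 inverts by subtracting 1, so sub: -x = 1.
Step 6. [-x = 1] flip signs both sides ⇒ neg: x = -1.

Answer: x ∈ {-1}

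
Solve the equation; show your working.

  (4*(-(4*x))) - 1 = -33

Step 1. [(4*(-(4*x))) - 1 = -33] the outer -1 inverts by adding 1 ⇒ sub: 4*(-(4*x)) = -32.
Step 2. [4*(-(4*x)) = -32] 4·(inner) — divide through by 4, so div: -(4*x) = -8.
Step 3. [-(4*x) = -8] LHS negated; negate both sides ⇒ neg: 4*x = 8.
Step 4. [4*x = 8] leading coefficient 4: divide by 4. So div: x = 2.

Answer: x ∈ {2}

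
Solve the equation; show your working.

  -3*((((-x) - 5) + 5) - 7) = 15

Step 1. [-3*((((-x) - 5) + 5) - 7) = 15] divide by the outer -3. So div: (((-x) - 5) + 5) - 7 = -5.
Step 2. [(((-x) - 5) + 5) - 7 = -5] the outer -7 inverts by adding 7. So sub: ((-x) - 5) + 5 = 2.
Step 3. [((-x) - 5) + 5 = 2] 5 comes off first (subtract 5) ⇒ sub: (-x) - 5 = -3.
Step 4. [(-x) - 5 = -3] the outer -5 inverts by adding 5. So sub: -x = 2.
Step 5. [-x = 2] LHS negated; negate both sides. So neg: x = -2.

Answer: x ∈ {-2}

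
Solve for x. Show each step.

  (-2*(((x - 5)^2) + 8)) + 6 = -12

Step 1. [(-2*(((x - 5)^2) + 8)) + 6 = -12] the outer +6 inverts by subtracting 6. So sub: -2*(((x - 5)^2) + 8) = -18.
Step 2. [-2*(((x - 5)^2) + 8) = -18] -2 out front; divide by -2 ⇒ div: ((x - 5)^2) + 8 = 9.
Step 3. [((x - 5)^2) + 8 = 9] 8 comes off first (subtract 8), so sub: (x - 5)^2 = 1.
Step 4. [(x - 5)^2 = 1] LHS squared, RHS 1 ≥ 0: apply √ (±) ⇒ sqrt: x - 5 = 1 or -1.
Step 5. [x - 5 = 1 or -1] the outer -5 inverts by adding 5. So sub: x = 6 or 4.

Answer: x ∈ {4, 6}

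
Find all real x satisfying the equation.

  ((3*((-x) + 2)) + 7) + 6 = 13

Step 1. [((3*((-x) + 2)) + 7) + 6 = 13] peel the +6: subtract 6 from each side. So sub: (3*((-x) + 2)) + 7 = 7.
Step 2. [(3*((-x) + 2)) + 7 = 7] peel the +7: subtract 7 from each side. So sub: 3*((-x) + 2) = 0.
Step 3. [3*((-x) + 2) = 0] 3 out front; divide by 3 ⇒ div: (-x) + 2 = 0.
Step 4. [(-x) + 2 = 0] the outer +2 inverts by subtracting 2, so sub: -x = -2.
Step 5. [-x = -2] flip signs both sides. So neg: x = 2.

Answer: x ∈ {2}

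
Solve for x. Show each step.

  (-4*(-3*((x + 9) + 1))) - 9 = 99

Step 1. [(-4*(-3*((x + 9) + 1))) - 9 = 99] peel the -9: add 9 from each side ⇒ sub: -4*(-3*((x + 9) + 1)) = 108.
Step 2. [-4*(-3*((x + 9) + 1)) = 108] -4 out front; divide by -4, so div: -3*((x + 9) + 1) = -27.
Step 3. [-3*((x + 9) + 1) = -27] -3 out front; divide by -3. So div: (x + 9) + 1 = 9.
Step 4. [(x + 9) + 1 = 9] subtract 1: x sits inside (… + 1), so sub: x + 9 = 8.
Step 5. [x + 9 = 8] the outer +9 inverts by subtracting 9. So sub: x = -1.

Answer: x ∈ {-1}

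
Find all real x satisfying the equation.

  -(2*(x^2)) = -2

Step 1. [-(2*(x^2)) = -2] leading − — multiply by −1 ⇒ neg: 2*(x^2) = 2.
Step 2. [2*(x^2) = 2] 2 out front; divide by 2, so div: x^2 = 1.
Step 3. [x^2 = 1] √ both sides: 1 ≥ 0 gives two branches. So sqrt: x = 1 or -1.

Answer: x ∈ {-1, 1}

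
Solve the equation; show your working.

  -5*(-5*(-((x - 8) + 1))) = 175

Step 1. [-5*(-5*(-((x - 8) + 1))) = 175] divide by the outer -5. So div: -5*(-((x - 8) + 1)) = -35.
Step 2. [-5*(-((x - 8) + 1)) = -35] LHS = -5·(…); ÷-5 both sides ⇒ div: -((x - 8) + 1) = 7.
Step 3. [-((x - 8) + 1) = 7] leading − — multiply by −1, so neg: (x - 8) + 1 = -7.
Step 4. [(x - 8) + 1 = -7] the outer +1 inverts by subtracting 1 ⇒ sub: x - 8 = -8.
Step 5. [x - 8 = -8] peel the -8: add 8 from each side, so sub: x = 0.

Answer: x ∈ {0}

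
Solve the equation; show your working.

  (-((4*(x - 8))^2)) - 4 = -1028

Step 1. [(-((4*(x - 8))^2)) - 4 = -1028] add 4: x sits inside (… - 4), so sub: -((4*(x - 8))^2) = -1024.
Step 2. [-((4*(x - 8))^2) = -1024] LHS negated; negate both sides ⇒ neg: (4*(x - 8))^2 = 1024.
Step 3. [(4*(x - 8))^2 = 1024] 1024 ≥ 0, LHS is (·)² — take ±√ ⇒ sqrt: 4*(x - 8) = 32 or -32.
Step 4. [4*(x - 8) = 32 or -32] leading coefficient 4: divide by 4. So div: x - 8 = 8 or -8.
Step 5. [x - 8 = 8 or -8] the outer -8 inverts by adding 8. So sub: x = 16 or 0.

Answer: x ∈ {0, 16}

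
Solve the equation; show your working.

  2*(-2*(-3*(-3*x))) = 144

Step 1. [2*(-2*(-3*(-3*x))) = 144] 2·(inner) — divide through by 2. So div: -2*(-3*(-3*x)) = 72.
Step 2. [-2*(-3*(-3*x)) = 72] leading coefficient -2: divide by -2 ⇒ div: -3*(-3*x) = -36.
Step 3. [-3*(-3*x) = -36] divide by the outer -3. So div: -3*x = 12.
Step 4. [-3*x = 12] divide by the outer -3 ⇒ div: x = -4.

Answer: x ∈ {-4}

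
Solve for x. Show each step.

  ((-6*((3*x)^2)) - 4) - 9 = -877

Step 1. [((-6*((3*x)^2)) - 4) - 9 = -877] 9 comes off first (add 9) ⇒ sub: (-6*((3*x)^2)) - 4 = -868.
Step 2. [(-6*((3*x)^2)) - 4 = -868] add 4: x sits inside (… - 4). So sub: -6*((3*x)^2) = -864.
Step 3. [-6*((3*x)^2) = -864] -6·(inner) — divide through by -6. So div: (3*x)^2 = 144.
Step 4. [(3*x)^2 = 144] 144 ≥ 0, LHS is (·)² — take ±√. So sqrt: 3*x = 12 or -12.
Step 5. [3*x = 12 or -12] leading coefficient 3: divide by 3 ⇒ div: x = 4 or -4.

Answer: x ∈ {-4, 4}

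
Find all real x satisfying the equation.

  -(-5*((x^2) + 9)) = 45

Step 1. [-(-5*((x^2) + 9)) = 45] flip signs both sides ⇒ neg: -5*((x^2) + 9) = -45.
Step 2. [-5*((x^2) + 9) = -45] LHS = -5·(…); ÷-5 both sides ⇒ div: (x^2) + 9 = 9.
Step 3. [(x^2) + 9 = 9] 9 comes off first (subtract 9), so sub: x^2 = 0.
Step 4. [x^2 = 0] LHS squared, RHS 0 ≥ 0: apply √ (±) ⇒ sqrt: x = 0.

Answer: x ∈ {0}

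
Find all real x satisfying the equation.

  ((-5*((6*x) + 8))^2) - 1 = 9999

Step 1. [((-5*((6*x) + 8))^2) - 1 = 9999] peel the -1: add 1 from each side ⇒ sub: (-5*((6*x) + 8))^2 = 10000.
Step 2. [(-5*((6*x) + 8))^2 = 10000] √ both sides: 10000 ≥ 0 gives two branches ⇒ sqrt: -5*((6*x) + 8) = 100 or -100.
Step 3. [-5*((6*x) + 8) = 100 or -100] leading coefficient -5: divide by -5, so div: (6*x) + 8 = -20 or 20.
Step 4. [(6*x) + 8 = -20 or 20] the outer +8 inverts by subtracting 8, so sub: 6*x = -28 or 12.
Step 5. [6*x = -28 or 12] 6 out front; divide by 6. So div: x = -14/3 or 2.

Answer: x ∈ {-14/3, 2}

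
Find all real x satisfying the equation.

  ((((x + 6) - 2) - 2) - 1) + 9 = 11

Step 1. [((((x + 6) - 2) - 2) - 1) + 9 = 11] 9 comes off first (subtract 9) ⇒ sub: (((x + 6) - 2) - 2) - 1 = 2.
Step 2. [(((x + 6) - 2) - 2) - 1 = 2] the outer -1 inverts by adding 1. So sub: ((x + 6) - 2) - 2 = 3.
Step 3. [((x + 6) - 2) - 2 = 3] peel the -2: add 2 from each side, so sub: (x + 6) - 2 = 5.
Step 4. [(x + 6) - 2 = 5] 2 comes off first (add 2), so sub: x + 6 = 7.
Step 5. [x + 6 = 7] peel the +6: subtract 6 from each side, so sub: x = 1.

Answer: x ∈ {1}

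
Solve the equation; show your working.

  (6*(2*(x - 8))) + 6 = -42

Step 1. [(6*(2*(x - 8))) + 6 = -42] the outer +6 inverts by subtracting 6, so sub: 6*(2*(x - 8)) = -48.
Step 2. [6*(2*(x - 8)) = -48] leading coefficient 6: divide by 6 ⇒ div: 2*(x - 8) = -8.
Step 3. [2*(x - 8) = -8] 2·(inner) — divide through by 2 ⇒ div: x - 8 = -4.
Step 4. [x - 8 = -4] the outer -8 inverts by adding 8 ⇒ sub: x = 4.

Answer: x ∈ {4}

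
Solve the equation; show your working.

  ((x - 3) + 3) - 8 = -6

Step 1. [((x - 3) + 3) - 8 = -6] -8 is outermost — add 8 both sides, so sub: (x - 3) + 3 = 2.
Step 2. [(x - 3) + 3 = 2] +3 is outermost — subtract 3 both sides ⇒ sub: x - 3 = -1.
Step 3. [x - 3 = -1] -3 is outermost — add 3 both sides ⇒ sub: x = 2.

Answer: x ∈ {2}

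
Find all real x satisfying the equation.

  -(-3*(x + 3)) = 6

Step 1. [-(-3*(x + 3)) = 6] leading − — multiply by −1, so neg: -3*(x + 3) = -6.
Step 2. [-3*(x + 3) = -6] leading coefficient -3: divide by -3, so div: x + 3 = 2.
Step 3. [x + 3 = 2] 3 comes off first (subtract 3) ⇒ sub: x = -1.

Answer: x ∈ {-1}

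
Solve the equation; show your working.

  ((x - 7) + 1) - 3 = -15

Step 1. [((x - 7) + 1) - 3 = -15] add 3: x sits inside (… - 3), so sub: (x - 7) + 1 = -12.
Step 2. [(x - 7) + 1 = -12] peel the +1: subtract 1 from each side. So sub: x - 7 = -13.
Step 3. [x - 7 = -13] the outer -7 inverts by adding 7 ⇒ sub: x = -6.

Answer: x ∈ {-6}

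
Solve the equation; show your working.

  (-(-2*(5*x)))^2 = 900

Step 1. [(-(-2*(5*x)))^2 = 900] 900 ≥ 0, LHS is (·)² — take ±√. So sqrt: -(-2*(5*x)) = 30 or -30.
Step 2. [-(-2*(5*x)) = 30 or -30] LHS negated; negate both sides, so neg: -2*(5*x) = -30 or 30.
Step 3. [-2*(5*x) = -30 or 30] LHS = -2·(…); ÷-2 both sides ⇒ div: 5*x = 15 or -15.
Step 4. [5*x = 15 or -15] divide by the outer 5 ⇒ div: x = 3 or -3.

Answer: x ∈ {-3, 3}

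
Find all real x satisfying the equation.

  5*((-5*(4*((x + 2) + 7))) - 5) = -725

Step 1. [5*((-5*(4*((x + 2) + 7))) - 5) = -725] LHS = 5·(…); ÷5 both sides ⇒ div: (-5*(4*((x + 2) + 7))) - 5 = -145.
Step 2. [(-5*(4*((x + 2) + 7))) - 5 = -145] common factor -5 (LHS and -145) — divide through. So factor: (4*((x + 2) + 7)) + 1 = 29.
Step 3. [(4*((x + 2) + 7)) + 1 = 29] +1 is outermost — subtract 1 both sides ⇒ sub: 4*((x + 2) + 7) = 28.
Step 4. [4*((x + 2) + 7) = 28] leading coefficient 4: divide by 4 ⇒ div: (x + 2) + 7 = 7.
Step 5. [(x + 2) + 7 = 7] +7 is outermost — subtract 7 both sides. So sub: x + 2 = 0.
Step 6. [x + 2 = 0] 2 comes off first (subtract 2) ⇒ sub: x = -2.

Answer: x ∈ {-2}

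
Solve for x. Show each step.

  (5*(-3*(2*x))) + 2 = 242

Step 1. [(5*(-3*(2*x))) + 2 = 242] +2 is outermost — subtract 2 both sides, so sub: 5*(-3*(2*x)) = 240.
Step 2. [5*(-3*(2*x)) = 240] 5·(inner) — divide through by 5. So div: -3*(2*x) = 48.
Step 3. [-3*(2*x) = 48] -3·(inner) — divide through by -3 ⇒ div: 2*x = -16.
Step 4. [2*x = -16] LHS = 2·(…); ÷2 both sides. So div: x = -8.

Answer: x ∈ {-8}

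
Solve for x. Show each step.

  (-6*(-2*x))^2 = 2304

Step 1. [(-6*(-2*x))^2 = 2304] LHS squared, RHS 2304 ≥ 0: apply √ (±). So sqrt: -6*(-2*x) = 48 or -48.
Step 2. [-6*(-2*x) = 48 or -48] divide by the outer -6. So div: -2*x = -8 or 8.
Step 3. [-2*x = -8 or 8] LHS = -2·(…); ÷-2 both sides, so div: x = 4 or -4.

Answer: x ∈ {-4, 4}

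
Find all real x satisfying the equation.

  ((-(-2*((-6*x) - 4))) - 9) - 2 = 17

Step 1. [((-(-2*((-6*x) - 4))) - 9) - 2 = 17] peel the -2: add 2 from each side, so sub: (-(-2*((-6*x) - 4))) - 9 = 19.
Step 2. [(-(-2*((-6*x) - 4))) - 9 = 19] the outer -9 inverts by adding 9 ⇒ sub: -(-2*((-6*x) - 4)) = 28.
Step 3. [-(-2*((-6*x) - 4)) = 28] flip signs both sides ⇒ neg: -2*((-6*x) - 4) = -28.
Step 4. [-2*((-6*x) - 4) = -28] leading coefficient -2: divide by -2 ⇒ div: (-6*x) - 4 = 14.
Step 5. [(-6*x) - 4 = 14] add 4: x sits inside (… - 4), so sub: -6*x = 18.
Step 6. [-6*x = 18] leading coefficient -6: divide by -6 ⇒ div: x = -3.

Answer: x ∈ {-3}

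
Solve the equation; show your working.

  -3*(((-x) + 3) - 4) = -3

Step 1. [-3*(((-x) + 3) - 4) = -3] -3 out front; divide by -3. So div: ((-x) + 3) - 4 = 1.
Step 2. [((-x) + 3) - 4 = 1] add 4: x sits inside (… - 4), so sub: (-x) + 3 = 5.
Step 3. [(-x) + 3 = 5] peel the +3: subtract 3 from each side ⇒ sub: -x = 2.
Step 4. [-x = 2] LHS negated; negate both sides. So neg: x = -2.

Answer: x ∈ {-2}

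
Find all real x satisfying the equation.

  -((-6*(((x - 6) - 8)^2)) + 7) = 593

Step 1. [-((-6*(((x - 6) - 8)^2)) + 7) = 593] leading − — multiply by −1. So neg: (-6*(((x - 6) - 8)^2)) + 7 = -593.
Step 2. [(-6*(((x - 6) - 8)^2)) + 7 = -593] 7 comes off first (subtract 7). So sub: -6*(((x - 6) - 8)^2) = -600.
Step 3. [-6*(((x - 6) - 8)^2) = -600] divide by the outer -6. So div: ((x - 6) - 8)^2 = 100.
Step 4. [((x - 6) - 8)^2 = 100] 100 ≥ 0, LHS is (·)² — take ±√, so sqrt: (x - 6) - 8 = 10 or -10.
Step 5. [(x - 6) - 8 = 10 or -10] add 8: x sits inside (… - 8) ⇒ sub: x - 6 = 18 or -2.
Step 6. [x - 6 = 18 or -2] peel the -6: add 6 from each side, so sub: x = 24 or 4.

Answer: x ∈ {4, 24}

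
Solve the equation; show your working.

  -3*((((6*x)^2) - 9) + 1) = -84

Step 1. [-3*((((6*x)^2) - 9) + 1) = -84] -3·(inner) — divide through by -3 ⇒ div: (((6*x)^2) - 9) + 1 = 28.
Step 2. [(((6*x)^2) - 9) + 1 = 28] subtract 1: x sits inside (… + 1). So sub: ((6*x)^2) - 9 = 27.
Step 3. [((6*x)^2) - 9 = 27] peel the -9: add 9 from each side, so sub: (6*x)^2 = 36.
Step 4. [(6*x)^2 = 36] √ both sides: 36 ≥ 0 gives two branches. So sqrt: 6*x = 6 or -6.
Step 5. [6*x = 6 or -6] LHS = 6·(…); ÷6 both sides, so div: x = 1 or -1.

Answer: x ∈ {-1, 1}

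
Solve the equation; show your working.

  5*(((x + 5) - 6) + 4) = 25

Step 1. [5*(((x + 5) - 6) + 4) = 25] divide by the outer 5. So div: ((x + 5) - 6) + 4 = 5.
Step 2. [((x + 5) - 6) + 4 = 5] subtract 4: x sits inside (… + 4) ⇒ sub: (x + 5) - 6 = 1.
Step 3. [(x + 5) - 6 = 1] add 6: x sits inside (… - 6) ⇒ sub: x + 5 = 7.
Step 4. [x + 5 = 7] subtract 5: x sits inside (… + 5), so sub: x = 2.

Answer: x ∈ {2}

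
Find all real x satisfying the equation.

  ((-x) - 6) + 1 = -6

Step 1. [((-x) - 6) + 1 = -6] subtract 1: x sits inside (… + 1). So sub: (-x) - 6 = -7.
Step 2. [(-x) - 6 = -7] 6 comes off first (add 6). So sub: -x = -1.
Step 3. [-x = -1] flip signs both sides, so neg: x = 1.

Answer: x ∈ {1}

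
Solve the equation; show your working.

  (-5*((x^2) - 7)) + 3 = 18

Step 1. [(-5*((x^2) - 7)) + 3 = 18] the outer +3 inverts by subtracting 3, so sub: -5*((x^2) - 7) = 15.
Step 2. [-5*((x^2) - 7) = 15] LHS = -5·(…); ÷-5 both sides ⇒ div: (x^2) - 7 = -3.
Step 3. [(x^2) - 7 = -3] add 7: x sits inside (… - 7) ⇒ sub: x^2 = 4.
Step 4. [x^2 = 4] √ both sides: 4 ≥ 0 gives two branches. So sqrt: x = 2 or -2.

Answer: x ∈ {-2, 2}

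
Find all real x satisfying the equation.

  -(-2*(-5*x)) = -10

Step 1. [-(-2*(-5*x)) = -10] leading − — multiply by −1, so neg: -2*(-5*x) = 10.
Step 2. [-2*(-5*x) = 10] leading coefficient -2: divide by -2 ⇒ div: -5*x = -5.
Step 3. [-5*x = -5] -5·(inner) — divide through by -5 ⇒ div: x = 1.

Answer: x ∈ {1}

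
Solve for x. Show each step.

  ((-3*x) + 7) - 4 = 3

Step 1. [((-3*x) + 7) - 4 = 3] add 4: x sits inside (… - 4), so sub: (-3*x) + 7 = 7.
Step 2. [(-3*x) + 7 = 7] the outer +7 inverts by subtracting 7, so sub: -3*x = 0.
Step 3. [-3*x = 0] divide by the outer -3. So div: x = 0.

Answer: x ∈ {0}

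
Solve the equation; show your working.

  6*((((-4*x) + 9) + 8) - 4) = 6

Step 1. [6*((((-4*x) + 9) + 8) - 4) = 6] divide by the outer 6. So div: (((-4*x) + 9) + 8) - 4 = 1.
Step 2. [(((-4*x) + 9) + 8) - 4 = 1] -4 is outermost — add 4 both sides, so sub: ((-4*x) + 9) + 8 = 5.
Step 3. [((-4*x) + 9) + 8 = 5] the outer +8 inverts by subtracting 8. So sub: (-4*x) + 9 = -3.
Step 4. [(-4*x) + 9 = -3] +9 is outermost — subtract 9 both sides. So sub: -4*x = -12.
Step 5. [-4*x = -12] leading coefficient -4: divide by -4. So div: x = 3.

Answer: x ∈ {3}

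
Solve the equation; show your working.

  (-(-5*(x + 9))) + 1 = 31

Step 1. [(-(-5*(x + 9))) + 1 = 31] 1 comes off first (subtract 1). So sub: -(-5*(x + 9)) = 30.
Step 2. [-(-5*(x + 9)) = 30] leading − — multiply by −1. So neg: -5*(x + 9) = -30.
Step 3. [-5*(x + 9) = -30] LHS = -5·(…); ÷-5 both sides, so div: x + 9 = 6.
Step 4. [x + 9 = 6] the outer +9 inverts by subtracting 9 ⇒ sub: x = -3.

Answer: x ∈ {-3}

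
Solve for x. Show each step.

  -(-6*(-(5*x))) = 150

Step 1. [-(-6*(-(5*x))) = 150] LHS negated; negate both sides. So neg: -6*(-(5*x)) = -150.
Step 2. [-6*(-(5*x)) = -150] divide by the outer -6. So div: -(5*x) = 25.
Step 3. [-(5*x) = 25] leading − — multiply by −1 ⇒ neg: 5*x = -25.
Step 4. [5*x = -25] divide by the outer 5, so div: x = -5.

Answer: x ∈ {-5}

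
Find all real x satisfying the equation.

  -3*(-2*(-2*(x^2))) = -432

Step 1. [-3*(-2*(-2*(x^2))) = -432] leading coefficient -3: divide by -3. So div: -2*(-2*(x^2)) = 144.
Step 2. [-2*(-2*(x^2)) = 144] -2·(inner) — divide through by -2. So div: -2*(x^2) = -72.
Step 3. [-2*(x^2) = -72] divide by the outer -2. So div: x^2 = 36.
Step 4. [x^2 = 36] 36 ≥ 0, LHS is (·)² — take ±√. So sqrt: x = 6 or -6.

Answer: x ∈ {-6, 6}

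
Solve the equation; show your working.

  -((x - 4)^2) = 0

Step 1. [-((x - 4)^2) = 0] leading − — multiply by −1. So neg: (x - 4)^2 = 0.
Step 2. [(x - 4)^2 = 0] 0 ≥ 0, LHS is (·)² — take ±√. So sqrt: x - 4 = 0.
Step 3. [x - 4 = 0] add 4: x sits inside (… - 4) ⇒ sub: x = 4.

Answer: x ∈ {4}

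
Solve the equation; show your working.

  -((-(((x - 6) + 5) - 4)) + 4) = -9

Step 1. [-((-(((x - 6) + 5) - 4)) + 4) = -9] leading − — multiply by −1. So neg: (-(((x - 6) + 5) - 4)) + 4 = 9.
Step 2. [(-(((x - 6) + 5) - 4)) + 4 = 9] peel the +4: subtract 4 from each side, so sub: -(((x - 6) + 5) - 4) = 5.
Step 3. [-(((x - 6) + 5) - 4) = 5] LHS negated; negate both sides. So neg: ((x - 6) + 5) - 4 = -5.
Step 4. [((x - 6) + 5) - 4 = -5] 4 comes off first (add 4). So sub: (x - 6) + 5 = -1.
Step 5. [(x - 6) + 5 = -1] subtract 5: x sits inside (… + 5) ⇒ sub: x - 6 = -6.
Step 6. [x - 6 = -6] peel the -6: add 6 from each side, so sub: x = 0.

Answer: x ∈ {0}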